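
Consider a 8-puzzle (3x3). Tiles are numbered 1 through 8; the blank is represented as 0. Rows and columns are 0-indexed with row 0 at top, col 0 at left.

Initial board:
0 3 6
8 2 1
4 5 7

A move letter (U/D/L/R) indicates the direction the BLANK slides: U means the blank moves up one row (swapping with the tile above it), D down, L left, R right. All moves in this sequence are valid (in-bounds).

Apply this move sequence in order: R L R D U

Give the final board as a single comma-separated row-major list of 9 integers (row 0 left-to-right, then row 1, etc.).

Answer: 3, 0, 6, 8, 2, 1, 4, 5, 7

Derivation:
After move 1 (R):
3 0 6
8 2 1
4 5 7

After move 2 (L):
0 3 6
8 2 1
4 5 7

After move 3 (R):
3 0 6
8 2 1
4 5 7

After move 4 (D):
3 2 6
8 0 1
4 5 7

After move 5 (U):
3 0 6
8 2 1
4 5 7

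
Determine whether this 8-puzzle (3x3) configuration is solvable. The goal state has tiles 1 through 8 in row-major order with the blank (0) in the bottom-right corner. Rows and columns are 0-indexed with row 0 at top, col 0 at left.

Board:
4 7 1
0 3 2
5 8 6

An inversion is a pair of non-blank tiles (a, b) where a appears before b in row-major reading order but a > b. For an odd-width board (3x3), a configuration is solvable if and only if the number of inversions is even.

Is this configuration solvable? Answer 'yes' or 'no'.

Answer: yes

Derivation:
Inversions (pairs i<j in row-major order where tile[i] > tile[j] > 0): 10
10 is even, so the puzzle is solvable.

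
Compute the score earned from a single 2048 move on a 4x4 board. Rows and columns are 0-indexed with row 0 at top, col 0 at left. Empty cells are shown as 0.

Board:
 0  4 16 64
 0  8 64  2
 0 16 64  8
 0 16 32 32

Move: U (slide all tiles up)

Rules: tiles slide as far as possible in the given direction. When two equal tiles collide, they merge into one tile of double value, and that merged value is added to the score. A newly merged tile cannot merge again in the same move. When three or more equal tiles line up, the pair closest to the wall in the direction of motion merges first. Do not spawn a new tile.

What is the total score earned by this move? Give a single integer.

Slide up:
col 0: [0, 0, 0, 0] -> [0, 0, 0, 0]  score +0 (running 0)
col 1: [4, 8, 16, 16] -> [4, 8, 32, 0]  score +32 (running 32)
col 2: [16, 64, 64, 32] -> [16, 128, 32, 0]  score +128 (running 160)
col 3: [64, 2, 8, 32] -> [64, 2, 8, 32]  score +0 (running 160)
Board after move:
  0   4  16  64
  0   8 128   2
  0  32  32   8
  0   0   0  32

Answer: 160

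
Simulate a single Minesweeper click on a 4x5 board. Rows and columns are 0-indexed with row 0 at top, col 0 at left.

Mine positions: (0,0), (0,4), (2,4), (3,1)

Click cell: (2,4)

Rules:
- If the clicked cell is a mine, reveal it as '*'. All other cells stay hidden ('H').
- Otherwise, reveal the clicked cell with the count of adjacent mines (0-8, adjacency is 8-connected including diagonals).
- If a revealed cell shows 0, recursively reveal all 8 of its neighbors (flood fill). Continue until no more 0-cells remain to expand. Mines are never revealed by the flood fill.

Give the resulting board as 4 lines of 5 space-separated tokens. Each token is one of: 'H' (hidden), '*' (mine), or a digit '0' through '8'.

H H H H H
H H H H H
H H H H *
H H H H H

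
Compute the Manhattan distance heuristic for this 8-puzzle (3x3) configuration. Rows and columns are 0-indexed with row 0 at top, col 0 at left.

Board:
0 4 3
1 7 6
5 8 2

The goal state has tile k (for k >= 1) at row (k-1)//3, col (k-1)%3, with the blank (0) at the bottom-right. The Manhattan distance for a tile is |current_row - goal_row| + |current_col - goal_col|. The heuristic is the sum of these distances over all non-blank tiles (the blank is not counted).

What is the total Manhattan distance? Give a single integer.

Answer: 10

Derivation:
Tile 4: (0,1)->(1,0) = 2
Tile 3: (0,2)->(0,2) = 0
Tile 1: (1,0)->(0,0) = 1
Tile 7: (1,1)->(2,0) = 2
Tile 6: (1,2)->(1,2) = 0
Tile 5: (2,0)->(1,1) = 2
Tile 8: (2,1)->(2,1) = 0
Tile 2: (2,2)->(0,1) = 3
Sum: 2 + 0 + 1 + 2 + 0 + 2 + 0 + 3 = 10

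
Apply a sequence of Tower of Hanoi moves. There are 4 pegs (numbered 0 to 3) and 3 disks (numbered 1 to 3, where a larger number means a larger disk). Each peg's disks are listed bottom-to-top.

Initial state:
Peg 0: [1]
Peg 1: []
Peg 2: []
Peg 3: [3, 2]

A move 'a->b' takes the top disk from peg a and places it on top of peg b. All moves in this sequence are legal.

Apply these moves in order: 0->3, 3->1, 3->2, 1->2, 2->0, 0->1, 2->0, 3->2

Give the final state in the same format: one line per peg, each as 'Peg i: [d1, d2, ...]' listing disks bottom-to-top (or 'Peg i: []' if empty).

After move 1 (0->3):
Peg 0: []
Peg 1: []
Peg 2: []
Peg 3: [3, 2, 1]

After move 2 (3->1):
Peg 0: []
Peg 1: [1]
Peg 2: []
Peg 3: [3, 2]

After move 3 (3->2):
Peg 0: []
Peg 1: [1]
Peg 2: [2]
Peg 3: [3]

After move 4 (1->2):
Peg 0: []
Peg 1: []
Peg 2: [2, 1]
Peg 3: [3]

After move 5 (2->0):
Peg 0: [1]
Peg 1: []
Peg 2: [2]
Peg 3: [3]

After move 6 (0->1):
Peg 0: []
Peg 1: [1]
Peg 2: [2]
Peg 3: [3]

After move 7 (2->0):
Peg 0: [2]
Peg 1: [1]
Peg 2: []
Peg 3: [3]

After move 8 (3->2):
Peg 0: [2]
Peg 1: [1]
Peg 2: [3]
Peg 3: []

Answer: Peg 0: [2]
Peg 1: [1]
Peg 2: [3]
Peg 3: []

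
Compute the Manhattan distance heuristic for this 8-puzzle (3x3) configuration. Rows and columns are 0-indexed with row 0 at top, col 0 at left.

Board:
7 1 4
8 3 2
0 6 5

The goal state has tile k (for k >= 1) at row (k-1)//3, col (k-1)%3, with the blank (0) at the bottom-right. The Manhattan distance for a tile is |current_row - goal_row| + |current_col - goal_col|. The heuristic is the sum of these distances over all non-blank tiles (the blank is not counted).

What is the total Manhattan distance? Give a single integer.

Tile 7: at (0,0), goal (2,0), distance |0-2|+|0-0| = 2
Tile 1: at (0,1), goal (0,0), distance |0-0|+|1-0| = 1
Tile 4: at (0,2), goal (1,0), distance |0-1|+|2-0| = 3
Tile 8: at (1,0), goal (2,1), distance |1-2|+|0-1| = 2
Tile 3: at (1,1), goal (0,2), distance |1-0|+|1-2| = 2
Tile 2: at (1,2), goal (0,1), distance |1-0|+|2-1| = 2
Tile 6: at (2,1), goal (1,2), distance |2-1|+|1-2| = 2
Tile 5: at (2,2), goal (1,1), distance |2-1|+|2-1| = 2
Sum: 2 + 1 + 3 + 2 + 2 + 2 + 2 + 2 = 16

Answer: 16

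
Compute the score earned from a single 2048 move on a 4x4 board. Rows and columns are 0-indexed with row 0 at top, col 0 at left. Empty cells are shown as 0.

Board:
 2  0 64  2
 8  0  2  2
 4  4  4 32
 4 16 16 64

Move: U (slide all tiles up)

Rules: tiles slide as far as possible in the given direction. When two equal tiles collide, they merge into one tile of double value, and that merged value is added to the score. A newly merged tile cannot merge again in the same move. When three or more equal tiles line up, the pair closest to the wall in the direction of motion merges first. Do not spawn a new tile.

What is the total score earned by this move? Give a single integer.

Answer: 12

Derivation:
Slide up:
col 0: [2, 8, 4, 4] -> [2, 8, 8, 0]  score +8 (running 8)
col 1: [0, 0, 4, 16] -> [4, 16, 0, 0]  score +0 (running 8)
col 2: [64, 2, 4, 16] -> [64, 2, 4, 16]  score +0 (running 8)
col 3: [2, 2, 32, 64] -> [4, 32, 64, 0]  score +4 (running 12)
Board after move:
 2  4 64  4
 8 16  2 32
 8  0  4 64
 0  0 16  0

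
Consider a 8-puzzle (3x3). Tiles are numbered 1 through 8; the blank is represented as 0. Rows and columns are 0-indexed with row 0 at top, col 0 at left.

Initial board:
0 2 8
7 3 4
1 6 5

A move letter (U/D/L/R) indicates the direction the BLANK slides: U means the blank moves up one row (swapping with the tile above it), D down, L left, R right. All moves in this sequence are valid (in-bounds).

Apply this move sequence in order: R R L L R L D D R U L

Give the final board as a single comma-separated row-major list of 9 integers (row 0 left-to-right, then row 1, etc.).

Answer: 7, 2, 8, 0, 1, 4, 6, 3, 5

Derivation:
After move 1 (R):
2 0 8
7 3 4
1 6 5

After move 2 (R):
2 8 0
7 3 4
1 6 5

After move 3 (L):
2 0 8
7 3 4
1 6 5

After move 4 (L):
0 2 8
7 3 4
1 6 5

After move 5 (R):
2 0 8
7 3 4
1 6 5

After move 6 (L):
0 2 8
7 3 4
1 6 5

After move 7 (D):
7 2 8
0 3 4
1 6 5

After move 8 (D):
7 2 8
1 3 4
0 6 5

After move 9 (R):
7 2 8
1 3 4
6 0 5

After move 10 (U):
7 2 8
1 0 4
6 3 5

After move 11 (L):
7 2 8
0 1 4
6 3 5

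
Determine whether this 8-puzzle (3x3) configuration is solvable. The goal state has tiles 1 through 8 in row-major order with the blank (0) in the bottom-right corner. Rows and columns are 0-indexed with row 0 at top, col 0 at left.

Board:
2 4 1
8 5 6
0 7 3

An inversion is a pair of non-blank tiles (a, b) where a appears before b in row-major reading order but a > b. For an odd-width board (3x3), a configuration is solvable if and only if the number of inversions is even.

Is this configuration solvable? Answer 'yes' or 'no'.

Answer: yes

Derivation:
Inversions (pairs i<j in row-major order where tile[i] > tile[j] > 0): 10
10 is even, so the puzzle is solvable.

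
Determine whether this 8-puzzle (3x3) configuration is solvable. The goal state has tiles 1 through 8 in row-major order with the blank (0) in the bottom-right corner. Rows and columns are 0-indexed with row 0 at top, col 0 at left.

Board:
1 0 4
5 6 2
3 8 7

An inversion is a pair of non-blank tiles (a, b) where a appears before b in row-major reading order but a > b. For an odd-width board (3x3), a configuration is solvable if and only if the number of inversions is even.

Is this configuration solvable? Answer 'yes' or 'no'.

Answer: no

Derivation:
Inversions (pairs i<j in row-major order where tile[i] > tile[j] > 0): 7
7 is odd, so the puzzle is not solvable.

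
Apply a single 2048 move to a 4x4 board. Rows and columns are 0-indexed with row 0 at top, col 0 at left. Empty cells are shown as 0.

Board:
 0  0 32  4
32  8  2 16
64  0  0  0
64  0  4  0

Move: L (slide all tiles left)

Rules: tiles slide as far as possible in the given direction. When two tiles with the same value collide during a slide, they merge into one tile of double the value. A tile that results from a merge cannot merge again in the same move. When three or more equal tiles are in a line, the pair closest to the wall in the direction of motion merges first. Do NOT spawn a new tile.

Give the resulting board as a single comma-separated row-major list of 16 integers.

Slide left:
row 0: [0, 0, 32, 4] -> [32, 4, 0, 0]
row 1: [32, 8, 2, 16] -> [32, 8, 2, 16]
row 2: [64, 0, 0, 0] -> [64, 0, 0, 0]
row 3: [64, 0, 4, 0] -> [64, 4, 0, 0]

Answer: 32, 4, 0, 0, 32, 8, 2, 16, 64, 0, 0, 0, 64, 4, 0, 0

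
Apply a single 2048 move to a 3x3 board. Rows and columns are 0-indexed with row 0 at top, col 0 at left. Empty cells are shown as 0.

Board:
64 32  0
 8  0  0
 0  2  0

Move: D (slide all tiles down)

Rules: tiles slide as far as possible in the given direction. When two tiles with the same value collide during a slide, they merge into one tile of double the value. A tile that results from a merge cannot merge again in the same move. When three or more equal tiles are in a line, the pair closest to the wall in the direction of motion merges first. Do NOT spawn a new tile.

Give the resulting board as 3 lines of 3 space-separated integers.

Slide down:
col 0: [64, 8, 0] -> [0, 64, 8]
col 1: [32, 0, 2] -> [0, 32, 2]
col 2: [0, 0, 0] -> [0, 0, 0]

Answer:  0  0  0
64 32  0
 8  2  0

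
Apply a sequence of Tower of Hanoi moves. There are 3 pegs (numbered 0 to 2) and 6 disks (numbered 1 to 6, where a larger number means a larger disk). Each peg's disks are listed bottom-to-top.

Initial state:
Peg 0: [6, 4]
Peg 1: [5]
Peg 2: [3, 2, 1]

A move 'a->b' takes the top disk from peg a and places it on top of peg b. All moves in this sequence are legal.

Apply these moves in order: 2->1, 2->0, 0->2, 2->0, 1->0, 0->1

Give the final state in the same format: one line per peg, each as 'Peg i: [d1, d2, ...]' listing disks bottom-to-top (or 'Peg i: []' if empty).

Answer: Peg 0: [6, 4, 2]
Peg 1: [5, 1]
Peg 2: [3]

Derivation:
After move 1 (2->1):
Peg 0: [6, 4]
Peg 1: [5, 1]
Peg 2: [3, 2]

After move 2 (2->0):
Peg 0: [6, 4, 2]
Peg 1: [5, 1]
Peg 2: [3]

After move 3 (0->2):
Peg 0: [6, 4]
Peg 1: [5, 1]
Peg 2: [3, 2]

After move 4 (2->0):
Peg 0: [6, 4, 2]
Peg 1: [5, 1]
Peg 2: [3]

After move 5 (1->0):
Peg 0: [6, 4, 2, 1]
Peg 1: [5]
Peg 2: [3]

After move 6 (0->1):
Peg 0: [6, 4, 2]
Peg 1: [5, 1]
Peg 2: [3]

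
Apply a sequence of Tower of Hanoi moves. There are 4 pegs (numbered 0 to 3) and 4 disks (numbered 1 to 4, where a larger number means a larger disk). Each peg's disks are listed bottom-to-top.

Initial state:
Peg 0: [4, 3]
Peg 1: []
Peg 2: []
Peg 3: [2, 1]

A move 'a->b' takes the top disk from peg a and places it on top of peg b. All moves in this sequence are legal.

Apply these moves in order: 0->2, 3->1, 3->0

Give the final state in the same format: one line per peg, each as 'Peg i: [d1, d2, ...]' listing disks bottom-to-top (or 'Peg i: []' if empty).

Answer: Peg 0: [4, 2]
Peg 1: [1]
Peg 2: [3]
Peg 3: []

Derivation:
After move 1 (0->2):
Peg 0: [4]
Peg 1: []
Peg 2: [3]
Peg 3: [2, 1]

After move 2 (3->1):
Peg 0: [4]
Peg 1: [1]
Peg 2: [3]
Peg 3: [2]

After move 3 (3->0):
Peg 0: [4, 2]
Peg 1: [1]
Peg 2: [3]
Peg 3: []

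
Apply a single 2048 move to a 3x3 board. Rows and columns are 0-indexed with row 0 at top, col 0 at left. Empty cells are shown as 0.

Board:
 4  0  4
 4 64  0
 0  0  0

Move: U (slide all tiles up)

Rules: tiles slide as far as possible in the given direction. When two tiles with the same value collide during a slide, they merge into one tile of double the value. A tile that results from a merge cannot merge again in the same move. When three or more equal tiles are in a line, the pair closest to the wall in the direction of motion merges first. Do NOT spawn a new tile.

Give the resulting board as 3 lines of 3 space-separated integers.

Slide up:
col 0: [4, 4, 0] -> [8, 0, 0]
col 1: [0, 64, 0] -> [64, 0, 0]
col 2: [4, 0, 0] -> [4, 0, 0]

Answer:  8 64  4
 0  0  0
 0  0  0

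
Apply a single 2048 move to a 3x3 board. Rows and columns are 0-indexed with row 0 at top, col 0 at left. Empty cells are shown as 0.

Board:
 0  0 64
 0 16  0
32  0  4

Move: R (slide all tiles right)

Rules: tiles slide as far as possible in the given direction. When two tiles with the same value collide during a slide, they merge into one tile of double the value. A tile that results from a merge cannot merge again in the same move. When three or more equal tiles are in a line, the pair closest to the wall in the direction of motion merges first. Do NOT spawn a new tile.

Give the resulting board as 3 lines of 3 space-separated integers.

Slide right:
row 0: [0, 0, 64] -> [0, 0, 64]
row 1: [0, 16, 0] -> [0, 0, 16]
row 2: [32, 0, 4] -> [0, 32, 4]

Answer:  0  0 64
 0  0 16
 0 32  4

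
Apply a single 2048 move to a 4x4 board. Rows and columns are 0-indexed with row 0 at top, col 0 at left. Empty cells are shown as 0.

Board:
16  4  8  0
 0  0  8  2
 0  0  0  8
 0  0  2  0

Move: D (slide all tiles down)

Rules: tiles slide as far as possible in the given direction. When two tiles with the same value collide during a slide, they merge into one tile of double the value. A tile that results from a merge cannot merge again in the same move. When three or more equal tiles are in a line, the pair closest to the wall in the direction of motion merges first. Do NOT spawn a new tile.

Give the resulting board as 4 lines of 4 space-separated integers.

Slide down:
col 0: [16, 0, 0, 0] -> [0, 0, 0, 16]
col 1: [4, 0, 0, 0] -> [0, 0, 0, 4]
col 2: [8, 8, 0, 2] -> [0, 0, 16, 2]
col 3: [0, 2, 8, 0] -> [0, 0, 2, 8]

Answer:  0  0  0  0
 0  0  0  0
 0  0 16  2
16  4  2  8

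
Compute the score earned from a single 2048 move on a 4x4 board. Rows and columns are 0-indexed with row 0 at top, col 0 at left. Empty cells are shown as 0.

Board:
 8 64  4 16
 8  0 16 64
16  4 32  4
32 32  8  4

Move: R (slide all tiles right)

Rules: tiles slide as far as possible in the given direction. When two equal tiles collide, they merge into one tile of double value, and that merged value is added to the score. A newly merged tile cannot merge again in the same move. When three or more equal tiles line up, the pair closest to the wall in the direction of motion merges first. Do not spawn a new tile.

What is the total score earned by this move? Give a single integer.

Answer: 64

Derivation:
Slide right:
row 0: [8, 64, 4, 16] -> [8, 64, 4, 16]  score +0 (running 0)
row 1: [8, 0, 16, 64] -> [0, 8, 16, 64]  score +0 (running 0)
row 2: [16, 4, 32, 4] -> [16, 4, 32, 4]  score +0 (running 0)
row 3: [32, 32, 8, 4] -> [0, 64, 8, 4]  score +64 (running 64)
Board after move:
 8 64  4 16
 0  8 16 64
16  4 32  4
 0 64  8  4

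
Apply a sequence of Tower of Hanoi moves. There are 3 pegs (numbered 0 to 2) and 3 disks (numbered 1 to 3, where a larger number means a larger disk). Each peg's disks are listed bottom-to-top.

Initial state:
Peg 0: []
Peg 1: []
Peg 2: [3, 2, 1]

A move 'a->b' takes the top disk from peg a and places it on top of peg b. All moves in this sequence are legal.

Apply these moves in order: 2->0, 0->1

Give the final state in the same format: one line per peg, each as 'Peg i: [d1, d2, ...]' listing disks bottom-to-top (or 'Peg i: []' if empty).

After move 1 (2->0):
Peg 0: [1]
Peg 1: []
Peg 2: [3, 2]

After move 2 (0->1):
Peg 0: []
Peg 1: [1]
Peg 2: [3, 2]

Answer: Peg 0: []
Peg 1: [1]
Peg 2: [3, 2]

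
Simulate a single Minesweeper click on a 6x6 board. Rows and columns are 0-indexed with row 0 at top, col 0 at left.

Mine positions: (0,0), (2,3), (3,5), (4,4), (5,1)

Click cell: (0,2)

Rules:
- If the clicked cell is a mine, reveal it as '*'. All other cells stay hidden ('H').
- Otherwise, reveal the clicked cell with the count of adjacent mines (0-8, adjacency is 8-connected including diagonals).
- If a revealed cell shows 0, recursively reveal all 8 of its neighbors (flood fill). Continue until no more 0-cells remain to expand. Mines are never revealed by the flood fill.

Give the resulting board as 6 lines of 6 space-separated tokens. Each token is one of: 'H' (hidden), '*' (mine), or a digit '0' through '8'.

H 1 0 0 0 0
H 1 1 1 1 0
H H H H 2 1
H H H H H H
H H H H H H
H H H H H H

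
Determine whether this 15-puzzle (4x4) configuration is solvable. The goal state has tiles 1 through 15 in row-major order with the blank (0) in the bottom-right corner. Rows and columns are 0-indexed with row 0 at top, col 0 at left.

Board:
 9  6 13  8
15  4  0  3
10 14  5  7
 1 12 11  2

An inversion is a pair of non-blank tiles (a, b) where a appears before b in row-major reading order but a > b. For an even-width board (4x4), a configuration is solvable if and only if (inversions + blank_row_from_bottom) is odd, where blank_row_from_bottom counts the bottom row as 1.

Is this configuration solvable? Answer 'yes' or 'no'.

Inversions: 61
Blank is in row 1 (0-indexed from top), which is row 3 counting from the bottom (bottom = 1).
61 + 3 = 64, which is even, so the puzzle is not solvable.

Answer: no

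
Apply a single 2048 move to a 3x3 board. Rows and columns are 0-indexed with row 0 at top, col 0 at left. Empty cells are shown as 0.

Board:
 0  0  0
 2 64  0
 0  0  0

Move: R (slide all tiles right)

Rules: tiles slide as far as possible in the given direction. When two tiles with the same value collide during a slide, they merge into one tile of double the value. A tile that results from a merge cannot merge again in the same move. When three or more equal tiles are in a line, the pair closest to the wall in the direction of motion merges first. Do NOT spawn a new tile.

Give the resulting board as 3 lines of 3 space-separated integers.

Answer:  0  0  0
 0  2 64
 0  0  0

Derivation:
Slide right:
row 0: [0, 0, 0] -> [0, 0, 0]
row 1: [2, 64, 0] -> [0, 2, 64]
row 2: [0, 0, 0] -> [0, 0, 0]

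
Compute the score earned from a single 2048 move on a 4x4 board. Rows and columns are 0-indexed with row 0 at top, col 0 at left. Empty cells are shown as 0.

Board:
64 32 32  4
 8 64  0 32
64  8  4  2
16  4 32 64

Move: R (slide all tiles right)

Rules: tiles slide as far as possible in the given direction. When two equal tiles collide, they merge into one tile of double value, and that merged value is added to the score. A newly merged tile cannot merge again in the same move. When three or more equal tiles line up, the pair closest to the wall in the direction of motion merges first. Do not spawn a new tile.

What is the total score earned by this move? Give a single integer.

Answer: 64

Derivation:
Slide right:
row 0: [64, 32, 32, 4] -> [0, 64, 64, 4]  score +64 (running 64)
row 1: [8, 64, 0, 32] -> [0, 8, 64, 32]  score +0 (running 64)
row 2: [64, 8, 4, 2] -> [64, 8, 4, 2]  score +0 (running 64)
row 3: [16, 4, 32, 64] -> [16, 4, 32, 64]  score +0 (running 64)
Board after move:
 0 64 64  4
 0  8 64 32
64  8  4  2
16  4 32 64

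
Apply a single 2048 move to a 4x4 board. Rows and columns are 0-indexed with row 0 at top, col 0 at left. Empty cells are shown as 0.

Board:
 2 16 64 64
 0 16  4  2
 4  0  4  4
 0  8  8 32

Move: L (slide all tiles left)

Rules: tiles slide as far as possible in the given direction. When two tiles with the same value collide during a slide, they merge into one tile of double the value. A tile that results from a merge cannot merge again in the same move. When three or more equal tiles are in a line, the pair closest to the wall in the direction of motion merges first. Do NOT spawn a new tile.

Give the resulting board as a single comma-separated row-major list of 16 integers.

Answer: 2, 16, 128, 0, 16, 4, 2, 0, 8, 4, 0, 0, 16, 32, 0, 0

Derivation:
Slide left:
row 0: [2, 16, 64, 64] -> [2, 16, 128, 0]
row 1: [0, 16, 4, 2] -> [16, 4, 2, 0]
row 2: [4, 0, 4, 4] -> [8, 4, 0, 0]
row 3: [0, 8, 8, 32] -> [16, 32, 0, 0]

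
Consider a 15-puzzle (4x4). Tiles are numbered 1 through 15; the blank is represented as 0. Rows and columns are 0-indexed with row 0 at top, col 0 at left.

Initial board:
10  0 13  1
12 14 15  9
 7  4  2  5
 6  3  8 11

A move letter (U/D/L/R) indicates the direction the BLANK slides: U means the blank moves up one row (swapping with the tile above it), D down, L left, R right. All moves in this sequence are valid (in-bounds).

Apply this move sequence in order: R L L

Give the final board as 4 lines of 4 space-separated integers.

Answer:  0 10 13  1
12 14 15  9
 7  4  2  5
 6  3  8 11

Derivation:
After move 1 (R):
10 13  0  1
12 14 15  9
 7  4  2  5
 6  3  8 11

After move 2 (L):
10  0 13  1
12 14 15  9
 7  4  2  5
 6  3  8 11

After move 3 (L):
 0 10 13  1
12 14 15  9
 7  4  2  5
 6  3  8 11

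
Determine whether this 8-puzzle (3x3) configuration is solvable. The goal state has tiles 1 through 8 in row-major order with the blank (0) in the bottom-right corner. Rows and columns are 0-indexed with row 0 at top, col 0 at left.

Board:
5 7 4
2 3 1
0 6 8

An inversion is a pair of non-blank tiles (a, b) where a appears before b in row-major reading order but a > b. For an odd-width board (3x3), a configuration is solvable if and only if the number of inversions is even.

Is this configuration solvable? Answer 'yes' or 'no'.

Answer: yes

Derivation:
Inversions (pairs i<j in row-major order where tile[i] > tile[j] > 0): 14
14 is even, so the puzzle is solvable.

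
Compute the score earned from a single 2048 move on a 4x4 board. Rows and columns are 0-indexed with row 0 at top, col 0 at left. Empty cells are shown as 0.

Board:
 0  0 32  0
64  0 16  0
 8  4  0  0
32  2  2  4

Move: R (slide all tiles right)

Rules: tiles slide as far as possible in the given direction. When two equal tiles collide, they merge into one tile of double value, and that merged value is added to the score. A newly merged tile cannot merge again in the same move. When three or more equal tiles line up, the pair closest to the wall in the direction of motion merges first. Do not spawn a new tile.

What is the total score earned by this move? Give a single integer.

Slide right:
row 0: [0, 0, 32, 0] -> [0, 0, 0, 32]  score +0 (running 0)
row 1: [64, 0, 16, 0] -> [0, 0, 64, 16]  score +0 (running 0)
row 2: [8, 4, 0, 0] -> [0, 0, 8, 4]  score +0 (running 0)
row 3: [32, 2, 2, 4] -> [0, 32, 4, 4]  score +4 (running 4)
Board after move:
 0  0  0 32
 0  0 64 16
 0  0  8  4
 0 32  4  4

Answer: 4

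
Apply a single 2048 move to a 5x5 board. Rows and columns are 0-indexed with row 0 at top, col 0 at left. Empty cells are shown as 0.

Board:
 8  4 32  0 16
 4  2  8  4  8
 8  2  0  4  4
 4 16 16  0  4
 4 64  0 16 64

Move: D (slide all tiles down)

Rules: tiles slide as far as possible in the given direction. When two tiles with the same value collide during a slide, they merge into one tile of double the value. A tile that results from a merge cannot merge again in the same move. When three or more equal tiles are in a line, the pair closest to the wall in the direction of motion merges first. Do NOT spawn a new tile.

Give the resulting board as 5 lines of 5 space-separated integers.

Slide down:
col 0: [8, 4, 8, 4, 4] -> [0, 8, 4, 8, 8]
col 1: [4, 2, 2, 16, 64] -> [0, 4, 4, 16, 64]
col 2: [32, 8, 0, 16, 0] -> [0, 0, 32, 8, 16]
col 3: [0, 4, 4, 0, 16] -> [0, 0, 0, 8, 16]
col 4: [16, 8, 4, 4, 64] -> [0, 16, 8, 8, 64]

Answer:  0  0  0  0  0
 8  4  0  0 16
 4  4 32  0  8
 8 16  8  8  8
 8 64 16 16 64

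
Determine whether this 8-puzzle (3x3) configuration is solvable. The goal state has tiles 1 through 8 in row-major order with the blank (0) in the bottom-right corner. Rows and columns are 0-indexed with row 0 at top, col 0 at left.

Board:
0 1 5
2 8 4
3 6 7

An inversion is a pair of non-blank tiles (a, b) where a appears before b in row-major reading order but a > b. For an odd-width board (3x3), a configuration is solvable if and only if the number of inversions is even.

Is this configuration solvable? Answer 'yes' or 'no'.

Inversions (pairs i<j in row-major order where tile[i] > tile[j] > 0): 8
8 is even, so the puzzle is solvable.

Answer: yes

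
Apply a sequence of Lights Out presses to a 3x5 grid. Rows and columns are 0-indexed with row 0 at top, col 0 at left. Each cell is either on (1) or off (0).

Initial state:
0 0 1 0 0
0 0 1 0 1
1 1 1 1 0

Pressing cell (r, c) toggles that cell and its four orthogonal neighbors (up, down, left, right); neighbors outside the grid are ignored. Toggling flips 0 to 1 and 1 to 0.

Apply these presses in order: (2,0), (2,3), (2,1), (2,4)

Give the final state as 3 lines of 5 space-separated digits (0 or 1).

After press 1 at (2,0):
0 0 1 0 0
1 0 1 0 1
0 0 1 1 0

After press 2 at (2,3):
0 0 1 0 0
1 0 1 1 1
0 0 0 0 1

After press 3 at (2,1):
0 0 1 0 0
1 1 1 1 1
1 1 1 0 1

After press 4 at (2,4):
0 0 1 0 0
1 1 1 1 0
1 1 1 1 0

Answer: 0 0 1 0 0
1 1 1 1 0
1 1 1 1 0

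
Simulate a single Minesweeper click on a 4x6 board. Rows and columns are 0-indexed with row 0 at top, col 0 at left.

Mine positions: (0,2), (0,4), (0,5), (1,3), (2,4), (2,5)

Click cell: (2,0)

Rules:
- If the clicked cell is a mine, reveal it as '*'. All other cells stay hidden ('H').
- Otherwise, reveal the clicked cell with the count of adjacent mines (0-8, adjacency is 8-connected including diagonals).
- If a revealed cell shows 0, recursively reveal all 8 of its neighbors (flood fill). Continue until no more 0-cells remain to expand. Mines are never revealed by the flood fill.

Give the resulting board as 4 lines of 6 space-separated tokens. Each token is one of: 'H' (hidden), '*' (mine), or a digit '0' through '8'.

0 1 H H H H
0 1 2 H H H
0 0 1 2 H H
0 0 0 1 H H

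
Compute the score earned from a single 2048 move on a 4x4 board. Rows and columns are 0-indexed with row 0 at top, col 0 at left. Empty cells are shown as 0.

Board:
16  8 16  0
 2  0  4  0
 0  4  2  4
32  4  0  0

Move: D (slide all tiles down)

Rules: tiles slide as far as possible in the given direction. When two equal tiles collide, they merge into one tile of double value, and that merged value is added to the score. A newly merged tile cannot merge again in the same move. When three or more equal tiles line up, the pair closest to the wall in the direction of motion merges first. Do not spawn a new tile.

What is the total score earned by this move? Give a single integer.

Answer: 8

Derivation:
Slide down:
col 0: [16, 2, 0, 32] -> [0, 16, 2, 32]  score +0 (running 0)
col 1: [8, 0, 4, 4] -> [0, 0, 8, 8]  score +8 (running 8)
col 2: [16, 4, 2, 0] -> [0, 16, 4, 2]  score +0 (running 8)
col 3: [0, 0, 4, 0] -> [0, 0, 0, 4]  score +0 (running 8)
Board after move:
 0  0  0  0
16  0 16  0
 2  8  4  0
32  8  2  4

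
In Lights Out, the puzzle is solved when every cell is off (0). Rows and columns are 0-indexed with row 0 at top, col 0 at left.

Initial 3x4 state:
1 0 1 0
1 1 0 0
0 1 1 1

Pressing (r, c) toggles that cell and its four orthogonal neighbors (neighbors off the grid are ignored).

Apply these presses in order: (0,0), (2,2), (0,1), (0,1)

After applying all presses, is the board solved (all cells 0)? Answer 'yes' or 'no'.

Answer: no

Derivation:
After press 1 at (0,0):
0 1 1 0
0 1 0 0
0 1 1 1

After press 2 at (2,2):
0 1 1 0
0 1 1 0
0 0 0 0

After press 3 at (0,1):
1 0 0 0
0 0 1 0
0 0 0 0

After press 4 at (0,1):
0 1 1 0
0 1 1 0
0 0 0 0

Lights still on: 4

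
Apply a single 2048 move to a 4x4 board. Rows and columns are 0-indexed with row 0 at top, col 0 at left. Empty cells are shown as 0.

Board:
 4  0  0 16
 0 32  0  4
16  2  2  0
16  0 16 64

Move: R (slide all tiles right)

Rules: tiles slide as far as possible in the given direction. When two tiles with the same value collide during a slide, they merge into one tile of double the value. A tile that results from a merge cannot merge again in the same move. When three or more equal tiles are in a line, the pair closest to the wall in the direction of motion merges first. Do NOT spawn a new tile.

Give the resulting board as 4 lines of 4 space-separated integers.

Slide right:
row 0: [4, 0, 0, 16] -> [0, 0, 4, 16]
row 1: [0, 32, 0, 4] -> [0, 0, 32, 4]
row 2: [16, 2, 2, 0] -> [0, 0, 16, 4]
row 3: [16, 0, 16, 64] -> [0, 0, 32, 64]

Answer:  0  0  4 16
 0  0 32  4
 0  0 16  4
 0  0 32 64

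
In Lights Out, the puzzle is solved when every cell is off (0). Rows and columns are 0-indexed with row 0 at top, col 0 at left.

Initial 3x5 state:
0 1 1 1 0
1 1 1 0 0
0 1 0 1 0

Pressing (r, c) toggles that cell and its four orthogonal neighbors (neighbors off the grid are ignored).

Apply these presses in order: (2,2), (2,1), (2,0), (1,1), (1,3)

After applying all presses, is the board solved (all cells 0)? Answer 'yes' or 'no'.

Answer: no

Derivation:
After press 1 at (2,2):
0 1 1 1 0
1 1 0 0 0
0 0 1 0 0

After press 2 at (2,1):
0 1 1 1 0
1 0 0 0 0
1 1 0 0 0

After press 3 at (2,0):
0 1 1 1 0
0 0 0 0 0
0 0 0 0 0

After press 4 at (1,1):
0 0 1 1 0
1 1 1 0 0
0 1 0 0 0

After press 5 at (1,3):
0 0 1 0 0
1 1 0 1 1
0 1 0 1 0

Lights still on: 7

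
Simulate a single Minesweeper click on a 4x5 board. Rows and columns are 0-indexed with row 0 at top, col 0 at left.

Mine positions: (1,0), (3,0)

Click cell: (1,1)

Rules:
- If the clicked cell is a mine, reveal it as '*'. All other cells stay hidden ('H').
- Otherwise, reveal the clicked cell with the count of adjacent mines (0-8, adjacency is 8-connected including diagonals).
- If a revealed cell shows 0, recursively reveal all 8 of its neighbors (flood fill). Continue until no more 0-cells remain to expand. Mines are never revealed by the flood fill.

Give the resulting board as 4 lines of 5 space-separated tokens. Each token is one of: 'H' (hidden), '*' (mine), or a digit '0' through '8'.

H H H H H
H 1 H H H
H H H H H
H H H H H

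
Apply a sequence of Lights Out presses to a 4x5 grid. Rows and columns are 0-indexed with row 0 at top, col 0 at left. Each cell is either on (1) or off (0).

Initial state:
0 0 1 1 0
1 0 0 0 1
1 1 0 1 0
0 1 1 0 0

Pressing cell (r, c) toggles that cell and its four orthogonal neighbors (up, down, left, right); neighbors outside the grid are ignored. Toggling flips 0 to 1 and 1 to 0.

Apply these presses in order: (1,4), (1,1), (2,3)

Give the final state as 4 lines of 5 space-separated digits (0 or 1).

After press 1 at (1,4):
0 0 1 1 1
1 0 0 1 0
1 1 0 1 1
0 1 1 0 0

After press 2 at (1,1):
0 1 1 1 1
0 1 1 1 0
1 0 0 1 1
0 1 1 0 0

After press 3 at (2,3):
0 1 1 1 1
0 1 1 0 0
1 0 1 0 0
0 1 1 1 0

Answer: 0 1 1 1 1
0 1 1 0 0
1 0 1 0 0
0 1 1 1 0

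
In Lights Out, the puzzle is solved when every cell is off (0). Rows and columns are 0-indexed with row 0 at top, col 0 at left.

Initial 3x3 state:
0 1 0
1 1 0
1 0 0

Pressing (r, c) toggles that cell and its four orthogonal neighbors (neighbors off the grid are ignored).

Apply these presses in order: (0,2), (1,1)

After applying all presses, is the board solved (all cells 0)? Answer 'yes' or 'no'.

Answer: no

Derivation:
After press 1 at (0,2):
0 0 1
1 1 1
1 0 0

After press 2 at (1,1):
0 1 1
0 0 0
1 1 0

Lights still on: 4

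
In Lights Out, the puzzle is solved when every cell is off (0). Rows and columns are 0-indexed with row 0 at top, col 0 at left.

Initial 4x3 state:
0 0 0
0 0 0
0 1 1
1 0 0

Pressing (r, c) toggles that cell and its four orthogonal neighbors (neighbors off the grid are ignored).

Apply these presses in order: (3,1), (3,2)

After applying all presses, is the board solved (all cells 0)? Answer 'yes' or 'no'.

Answer: yes

Derivation:
After press 1 at (3,1):
0 0 0
0 0 0
0 0 1
0 1 1

After press 2 at (3,2):
0 0 0
0 0 0
0 0 0
0 0 0

Lights still on: 0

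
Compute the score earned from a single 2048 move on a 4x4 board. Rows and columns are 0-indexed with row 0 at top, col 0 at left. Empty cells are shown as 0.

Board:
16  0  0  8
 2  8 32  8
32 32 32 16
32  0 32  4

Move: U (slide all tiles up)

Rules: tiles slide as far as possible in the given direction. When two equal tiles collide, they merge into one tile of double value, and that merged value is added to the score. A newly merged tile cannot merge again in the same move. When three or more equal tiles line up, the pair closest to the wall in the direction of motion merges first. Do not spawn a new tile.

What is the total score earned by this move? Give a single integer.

Answer: 144

Derivation:
Slide up:
col 0: [16, 2, 32, 32] -> [16, 2, 64, 0]  score +64 (running 64)
col 1: [0, 8, 32, 0] -> [8, 32, 0, 0]  score +0 (running 64)
col 2: [0, 32, 32, 32] -> [64, 32, 0, 0]  score +64 (running 128)
col 3: [8, 8, 16, 4] -> [16, 16, 4, 0]  score +16 (running 144)
Board after move:
16  8 64 16
 2 32 32 16
64  0  0  4
 0  0  0  0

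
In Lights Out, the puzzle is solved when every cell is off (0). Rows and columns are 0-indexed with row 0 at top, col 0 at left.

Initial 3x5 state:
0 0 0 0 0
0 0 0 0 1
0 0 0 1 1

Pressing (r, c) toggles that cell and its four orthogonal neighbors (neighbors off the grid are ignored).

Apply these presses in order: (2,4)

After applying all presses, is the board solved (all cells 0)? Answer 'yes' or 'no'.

After press 1 at (2,4):
0 0 0 0 0
0 0 0 0 0
0 0 0 0 0

Lights still on: 0

Answer: yes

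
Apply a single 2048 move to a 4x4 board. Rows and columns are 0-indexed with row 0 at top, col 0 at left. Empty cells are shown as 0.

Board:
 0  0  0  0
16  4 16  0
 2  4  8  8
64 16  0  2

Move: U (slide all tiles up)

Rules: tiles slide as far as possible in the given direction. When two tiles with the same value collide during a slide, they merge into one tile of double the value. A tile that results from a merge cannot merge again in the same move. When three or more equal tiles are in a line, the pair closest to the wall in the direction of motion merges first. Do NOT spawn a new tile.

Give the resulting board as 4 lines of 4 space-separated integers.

Slide up:
col 0: [0, 16, 2, 64] -> [16, 2, 64, 0]
col 1: [0, 4, 4, 16] -> [8, 16, 0, 0]
col 2: [0, 16, 8, 0] -> [16, 8, 0, 0]
col 3: [0, 0, 8, 2] -> [8, 2, 0, 0]

Answer: 16  8 16  8
 2 16  8  2
64  0  0  0
 0  0  0  0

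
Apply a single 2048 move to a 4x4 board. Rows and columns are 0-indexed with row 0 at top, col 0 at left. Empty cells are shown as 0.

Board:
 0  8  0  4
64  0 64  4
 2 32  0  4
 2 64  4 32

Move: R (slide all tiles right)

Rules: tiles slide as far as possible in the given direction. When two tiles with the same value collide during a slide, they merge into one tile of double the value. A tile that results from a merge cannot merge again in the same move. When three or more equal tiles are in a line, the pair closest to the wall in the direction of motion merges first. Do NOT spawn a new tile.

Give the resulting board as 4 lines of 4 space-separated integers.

Slide right:
row 0: [0, 8, 0, 4] -> [0, 0, 8, 4]
row 1: [64, 0, 64, 4] -> [0, 0, 128, 4]
row 2: [2, 32, 0, 4] -> [0, 2, 32, 4]
row 3: [2, 64, 4, 32] -> [2, 64, 4, 32]

Answer:   0   0   8   4
  0   0 128   4
  0   2  32   4
  2  64   4  32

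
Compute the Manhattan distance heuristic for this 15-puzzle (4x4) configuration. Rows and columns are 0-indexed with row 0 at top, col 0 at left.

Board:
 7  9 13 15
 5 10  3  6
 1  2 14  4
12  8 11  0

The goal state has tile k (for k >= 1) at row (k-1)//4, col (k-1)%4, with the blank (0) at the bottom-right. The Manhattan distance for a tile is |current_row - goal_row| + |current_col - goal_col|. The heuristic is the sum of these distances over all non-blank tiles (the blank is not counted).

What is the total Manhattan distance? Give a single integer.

Answer: 36

Derivation:
Tile 7: (0,0)->(1,2) = 3
Tile 9: (0,1)->(2,0) = 3
Tile 13: (0,2)->(3,0) = 5
Tile 15: (0,3)->(3,2) = 4
Tile 5: (1,0)->(1,0) = 0
Tile 10: (1,1)->(2,1) = 1
Tile 3: (1,2)->(0,2) = 1
Tile 6: (1,3)->(1,1) = 2
Tile 1: (2,0)->(0,0) = 2
Tile 2: (2,1)->(0,1) = 2
Tile 14: (2,2)->(3,1) = 2
Tile 4: (2,3)->(0,3) = 2
Tile 12: (3,0)->(2,3) = 4
Tile 8: (3,1)->(1,3) = 4
Tile 11: (3,2)->(2,2) = 1
Sum: 3 + 3 + 5 + 4 + 0 + 1 + 1 + 2 + 2 + 2 + 2 + 2 + 4 + 4 + 1 = 36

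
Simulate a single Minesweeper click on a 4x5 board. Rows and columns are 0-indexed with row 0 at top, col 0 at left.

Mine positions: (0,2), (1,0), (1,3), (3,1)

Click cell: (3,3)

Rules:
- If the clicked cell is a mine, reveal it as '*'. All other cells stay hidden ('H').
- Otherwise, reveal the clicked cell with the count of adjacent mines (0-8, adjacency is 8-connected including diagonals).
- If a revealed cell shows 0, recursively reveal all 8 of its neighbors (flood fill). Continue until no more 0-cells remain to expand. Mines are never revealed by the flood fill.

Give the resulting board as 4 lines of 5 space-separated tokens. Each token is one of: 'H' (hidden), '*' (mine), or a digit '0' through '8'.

H H H H H
H H H H H
H H 2 1 1
H H 1 0 0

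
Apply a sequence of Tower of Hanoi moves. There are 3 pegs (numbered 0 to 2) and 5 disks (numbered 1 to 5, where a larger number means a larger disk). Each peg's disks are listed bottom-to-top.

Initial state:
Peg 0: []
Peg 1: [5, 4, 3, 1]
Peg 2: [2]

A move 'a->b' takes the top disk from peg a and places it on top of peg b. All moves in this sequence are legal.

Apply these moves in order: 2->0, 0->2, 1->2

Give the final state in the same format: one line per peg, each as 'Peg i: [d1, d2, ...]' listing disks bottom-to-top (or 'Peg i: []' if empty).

After move 1 (2->0):
Peg 0: [2]
Peg 1: [5, 4, 3, 1]
Peg 2: []

After move 2 (0->2):
Peg 0: []
Peg 1: [5, 4, 3, 1]
Peg 2: [2]

After move 3 (1->2):
Peg 0: []
Peg 1: [5, 4, 3]
Peg 2: [2, 1]

Answer: Peg 0: []
Peg 1: [5, 4, 3]
Peg 2: [2, 1]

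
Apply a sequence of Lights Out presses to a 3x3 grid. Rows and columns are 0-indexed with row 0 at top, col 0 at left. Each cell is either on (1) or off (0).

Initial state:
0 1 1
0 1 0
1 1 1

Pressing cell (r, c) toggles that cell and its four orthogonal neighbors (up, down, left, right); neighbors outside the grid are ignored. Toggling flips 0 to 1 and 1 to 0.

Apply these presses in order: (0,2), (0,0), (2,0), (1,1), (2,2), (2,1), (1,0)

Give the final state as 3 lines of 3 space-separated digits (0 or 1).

Answer: 0 0 0
0 0 1
0 1 1

Derivation:
After press 1 at (0,2):
0 0 0
0 1 1
1 1 1

After press 2 at (0,0):
1 1 0
1 1 1
1 1 1

After press 3 at (2,0):
1 1 0
0 1 1
0 0 1

After press 4 at (1,1):
1 0 0
1 0 0
0 1 1

After press 5 at (2,2):
1 0 0
1 0 1
0 0 0

After press 6 at (2,1):
1 0 0
1 1 1
1 1 1

After press 7 at (1,0):
0 0 0
0 0 1
0 1 1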